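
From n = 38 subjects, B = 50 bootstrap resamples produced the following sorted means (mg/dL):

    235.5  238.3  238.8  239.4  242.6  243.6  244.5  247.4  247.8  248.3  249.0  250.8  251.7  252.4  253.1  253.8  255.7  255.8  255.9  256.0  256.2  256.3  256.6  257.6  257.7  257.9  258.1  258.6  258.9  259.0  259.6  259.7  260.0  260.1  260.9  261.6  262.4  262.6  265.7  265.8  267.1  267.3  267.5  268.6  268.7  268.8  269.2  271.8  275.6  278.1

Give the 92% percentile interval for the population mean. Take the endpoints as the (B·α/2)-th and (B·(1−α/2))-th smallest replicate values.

α = 0.08; lower rank = 50 × 0.040 = 2; upper rank = 50 × 0.960 = 48.
The 2nd smallest replicate is 238.3; the 48th is 271.8.

(238.3, 271.8)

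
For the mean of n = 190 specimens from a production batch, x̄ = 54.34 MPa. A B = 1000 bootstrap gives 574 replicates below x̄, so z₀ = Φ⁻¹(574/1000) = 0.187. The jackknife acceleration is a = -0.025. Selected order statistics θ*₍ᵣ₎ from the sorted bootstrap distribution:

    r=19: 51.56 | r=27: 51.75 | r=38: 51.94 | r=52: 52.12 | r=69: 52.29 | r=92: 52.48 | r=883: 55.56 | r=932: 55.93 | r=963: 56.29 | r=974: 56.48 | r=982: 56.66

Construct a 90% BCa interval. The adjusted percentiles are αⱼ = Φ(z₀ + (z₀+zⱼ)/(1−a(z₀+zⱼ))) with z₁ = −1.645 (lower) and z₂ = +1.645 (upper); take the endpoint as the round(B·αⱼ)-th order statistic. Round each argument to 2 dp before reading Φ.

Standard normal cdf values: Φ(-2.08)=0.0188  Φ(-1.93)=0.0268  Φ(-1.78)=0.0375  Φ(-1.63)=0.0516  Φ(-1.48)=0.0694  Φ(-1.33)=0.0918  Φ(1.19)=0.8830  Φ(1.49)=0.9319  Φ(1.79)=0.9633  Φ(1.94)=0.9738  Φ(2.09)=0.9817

(52.48, 56.48)

Lower: z₀ + z₁ = 0.187 + (-1.645) = -1.458; 1 − a(z₀+z₁) = 1 − (-0.025)(-1.458) = 0.9636; argument = 0.187 + (-1.458)/0.9636 = -1.3262 → -1.33.
α₁ = Φ(-1.33) = 0.0918; rank = round(1000 × 0.0918) = 92; θ*₍92₎ = 52.48.
Upper: z₀ + z₂ = 1.832; 1 − a(z₀+z₂) = 1.0458; argument = 1.9388 → 1.94; α₂ = 0.9738; rank = 974; θ*₍974₎ = 56.48.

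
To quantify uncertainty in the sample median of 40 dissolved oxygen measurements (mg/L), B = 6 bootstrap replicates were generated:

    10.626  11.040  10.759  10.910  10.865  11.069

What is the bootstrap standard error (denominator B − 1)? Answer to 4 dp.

Bootstrap SE is the standard deviation of the 6 replicate medians.
Mean of replicates: (10.626 + 11.040 + 10.759 + 10.910 + 10.865 + 11.069) / 6 = 65.26900 / 6 = 10.87817
Sum of squared deviations: (−0.25217)² + (+0.16183)² + (−0.11917)² + (+0.03183)² + (−0.01317)² + (+0.19083)² = 0.14158
Variance = 0.14158 / 5 = 0.02832
SE* = √0.02832

SE* = 0.1683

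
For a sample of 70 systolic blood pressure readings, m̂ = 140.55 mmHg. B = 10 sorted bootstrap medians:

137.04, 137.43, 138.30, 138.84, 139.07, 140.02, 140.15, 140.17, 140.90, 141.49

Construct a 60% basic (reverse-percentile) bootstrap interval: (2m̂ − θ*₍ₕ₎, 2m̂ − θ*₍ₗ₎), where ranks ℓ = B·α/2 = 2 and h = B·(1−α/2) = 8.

Percentile endpoints at ranks 2 and 8: θ*₍2₎ = 137.43, θ*₍8₎ = 140.17.
Basic interval reflects these around m̂:
  lower = 2 × 140.55 − 140.17 = 140.93
  upper = 2 × 140.55 − 137.43 = 143.67

(140.93, 143.67)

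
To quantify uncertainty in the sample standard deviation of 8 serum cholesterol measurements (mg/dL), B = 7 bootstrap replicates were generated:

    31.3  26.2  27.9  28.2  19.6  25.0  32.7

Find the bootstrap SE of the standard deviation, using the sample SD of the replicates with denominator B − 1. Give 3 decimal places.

SE* = 4.323

Bootstrap SE is the standard deviation of the 7 replicate standard deviations.
Mean of replicates: (31.3 + 26.2 + 27.9 + 28.2 + 19.6 + 25.0 + 32.7) / 7 = 190.9000 / 7 = 27.2714
Sum of squared deviations: (+4.0286)² + (−1.0714)² + (+0.6286)² + (+0.9286)² + (−7.6714)² + (−2.2714)² + (+5.4286)² = 112.1143
Variance = 112.1143 / 6 = 18.6857
SE* = √18.6857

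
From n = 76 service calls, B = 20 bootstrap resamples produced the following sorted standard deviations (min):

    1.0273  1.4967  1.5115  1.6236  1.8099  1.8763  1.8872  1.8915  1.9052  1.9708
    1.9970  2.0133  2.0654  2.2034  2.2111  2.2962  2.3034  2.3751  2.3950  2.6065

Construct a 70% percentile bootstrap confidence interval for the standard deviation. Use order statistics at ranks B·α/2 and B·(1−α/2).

(1.5115, 2.3034)

α = 0.30; lower rank = 20 × 0.150 = 3; upper rank = 20 × 0.850 = 17.
The 3rd smallest replicate is 1.5115; the 17th is 2.3034.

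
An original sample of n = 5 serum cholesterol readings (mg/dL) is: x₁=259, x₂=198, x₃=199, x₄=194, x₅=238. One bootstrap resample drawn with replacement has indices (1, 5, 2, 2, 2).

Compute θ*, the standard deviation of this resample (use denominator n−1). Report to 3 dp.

θ* = 28.639

Resample values: 259, 238, 198, 198, 198.
Mean = 218.2000; sum of squared deviations = 3280.8000
s² = 3280.8000 / 4 = 820.2000
s = √820.2000 = 28.639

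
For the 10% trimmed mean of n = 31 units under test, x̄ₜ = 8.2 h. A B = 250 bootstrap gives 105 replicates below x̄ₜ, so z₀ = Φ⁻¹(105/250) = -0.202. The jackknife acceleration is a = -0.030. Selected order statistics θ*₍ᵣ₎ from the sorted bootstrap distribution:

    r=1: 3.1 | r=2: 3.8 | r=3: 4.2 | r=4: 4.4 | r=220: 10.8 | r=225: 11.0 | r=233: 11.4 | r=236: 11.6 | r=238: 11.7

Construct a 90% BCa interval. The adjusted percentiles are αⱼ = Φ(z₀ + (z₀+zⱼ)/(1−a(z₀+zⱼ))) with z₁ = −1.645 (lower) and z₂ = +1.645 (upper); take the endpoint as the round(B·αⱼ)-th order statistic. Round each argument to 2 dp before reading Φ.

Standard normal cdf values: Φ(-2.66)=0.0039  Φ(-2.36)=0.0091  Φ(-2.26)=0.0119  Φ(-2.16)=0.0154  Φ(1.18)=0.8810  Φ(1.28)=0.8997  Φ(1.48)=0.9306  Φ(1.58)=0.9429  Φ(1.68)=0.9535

Lower: z₀ + z₁ = -0.202 + (-1.645) = -1.847; 1 − a(z₀+z₁) = 1 − (-0.030)(-1.847) = 0.9446; argument = -0.202 + (-1.847)/0.9446 = -2.1573 → -2.16.
α₁ = Φ(-2.16) = 0.0154; rank = round(250 × 0.0154) = 4; θ*₍4₎ = 4.4.
Upper: z₀ + z₂ = 1.443; 1 − a(z₀+z₂) = 1.0433; argument = 1.1811 → 1.18; α₂ = 0.8810; rank = 220; θ*₍220₎ = 10.8.

(4.4, 10.8)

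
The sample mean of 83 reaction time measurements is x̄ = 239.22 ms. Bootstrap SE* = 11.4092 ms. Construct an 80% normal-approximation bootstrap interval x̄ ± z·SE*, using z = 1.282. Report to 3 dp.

(224.593, 253.847)

Margin = 1.282 × 11.4092 = 14.6266
Interval: 239.22 ± 14.6266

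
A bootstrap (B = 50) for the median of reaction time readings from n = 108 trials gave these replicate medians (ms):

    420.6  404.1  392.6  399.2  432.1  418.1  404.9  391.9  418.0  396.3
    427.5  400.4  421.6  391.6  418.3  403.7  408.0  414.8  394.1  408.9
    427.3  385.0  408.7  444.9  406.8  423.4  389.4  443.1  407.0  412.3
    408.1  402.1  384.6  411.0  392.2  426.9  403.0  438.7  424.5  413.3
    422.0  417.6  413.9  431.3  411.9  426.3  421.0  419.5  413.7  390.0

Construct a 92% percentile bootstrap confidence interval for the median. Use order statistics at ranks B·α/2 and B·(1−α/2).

Sorted replicates: 384.6, 385.0, 389.4, 390.0, 391.6, 391.9, 392.2, 392.6, 394.1, 396.3, 399.2, 400.4, 402.1, 403.0, 403.7, 404.1, 404.9, 406.8, 407.0, 408.0, 408.1, 408.7, 408.9, 411.0, 411.9, 412.3, 413.3, 413.7, 413.9, 414.8, 417.6, 418.0, 418.1, 418.3, 419.5, 420.6, 421.0, 421.6, 422.0, 423.4, 424.5, 426.3, 426.9, 427.3, 427.5, 431.3, 432.1, 438.7, 443.1, 444.9
α = 0.08; lower rank = 50 × 0.040 = 2; upper rank = 50 × 0.960 = 48.
The 2nd smallest replicate is 385.0; the 48th is 438.7.

(385.0, 438.7)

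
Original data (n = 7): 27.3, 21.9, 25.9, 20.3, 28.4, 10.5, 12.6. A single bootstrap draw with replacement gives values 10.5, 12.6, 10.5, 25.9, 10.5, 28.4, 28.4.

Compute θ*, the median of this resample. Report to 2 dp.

θ* = 12.60

Sorted: 10.5, 10.5, 10.5, 12.6, 25.9, 28.4, 28.4
Median = middle value = 12.60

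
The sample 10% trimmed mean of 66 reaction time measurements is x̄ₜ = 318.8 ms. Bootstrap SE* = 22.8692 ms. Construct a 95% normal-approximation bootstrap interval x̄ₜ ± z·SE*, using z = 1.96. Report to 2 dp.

Margin = 1.96 × 22.8692 = 44.824
Interval: 318.8 ± 44.824

(273.98, 363.62)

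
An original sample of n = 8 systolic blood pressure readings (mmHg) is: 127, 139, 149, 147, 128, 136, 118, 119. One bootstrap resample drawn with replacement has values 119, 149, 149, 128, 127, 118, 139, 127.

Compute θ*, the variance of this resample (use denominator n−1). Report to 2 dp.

θ* = 151.14

Mean = 132.0000; sum of squared deviations = 1058.0000
s² = 1058.0000 / 7 = 151.1429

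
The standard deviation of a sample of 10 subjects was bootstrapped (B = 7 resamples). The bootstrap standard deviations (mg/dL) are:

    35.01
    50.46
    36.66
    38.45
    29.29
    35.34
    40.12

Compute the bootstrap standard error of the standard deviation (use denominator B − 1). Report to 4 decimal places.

Bootstrap SE is the standard deviation of the 7 replicate standard deviations.
Mean of replicates: (35.01 + 50.46 + 36.66 + 38.45 + 29.29 + 35.34 + 40.12) / 7 = 265.33000 / 7 = 37.90429
Sum of squared deviations: (−2.89429)² + (+12.55571)² + (−1.24429)² + (+0.54571)² + (−8.61429)² + (−2.56429)² + (+2.21571)² = 253.55977
Variance = 253.55977 / 6 = 42.25996
SE* = √42.25996

SE* = 6.5008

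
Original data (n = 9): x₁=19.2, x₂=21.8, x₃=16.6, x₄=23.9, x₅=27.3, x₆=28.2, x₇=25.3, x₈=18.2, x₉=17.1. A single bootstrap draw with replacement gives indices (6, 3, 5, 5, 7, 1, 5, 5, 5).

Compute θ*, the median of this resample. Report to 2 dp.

Resample values: 28.2, 16.6, 27.3, 27.3, 25.3, 19.2, 27.3, 27.3, 27.3.
Sorted: 16.6, 19.2, 25.3, 27.3, 27.3, 27.3, 27.3, 27.3, 28.2
Median = middle value = 27.30

θ* = 27.30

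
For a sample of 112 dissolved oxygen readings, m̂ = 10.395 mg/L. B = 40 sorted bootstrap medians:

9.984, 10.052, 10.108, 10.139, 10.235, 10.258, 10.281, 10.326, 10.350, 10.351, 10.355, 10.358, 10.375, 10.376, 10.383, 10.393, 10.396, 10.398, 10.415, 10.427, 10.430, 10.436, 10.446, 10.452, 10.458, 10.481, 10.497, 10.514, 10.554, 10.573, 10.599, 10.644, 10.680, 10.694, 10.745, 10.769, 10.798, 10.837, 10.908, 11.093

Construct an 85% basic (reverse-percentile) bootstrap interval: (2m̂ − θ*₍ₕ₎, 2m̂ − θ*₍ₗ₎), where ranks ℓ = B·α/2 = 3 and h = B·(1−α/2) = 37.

Percentile endpoints at ranks 3 and 37: θ*₍3₎ = 10.108, θ*₍37₎ = 10.798.
Basic interval reflects these around m̂:
  lower = 2 × 10.395 − 10.798 = 9.992
  upper = 2 × 10.395 − 10.108 = 10.682

(9.992, 10.682)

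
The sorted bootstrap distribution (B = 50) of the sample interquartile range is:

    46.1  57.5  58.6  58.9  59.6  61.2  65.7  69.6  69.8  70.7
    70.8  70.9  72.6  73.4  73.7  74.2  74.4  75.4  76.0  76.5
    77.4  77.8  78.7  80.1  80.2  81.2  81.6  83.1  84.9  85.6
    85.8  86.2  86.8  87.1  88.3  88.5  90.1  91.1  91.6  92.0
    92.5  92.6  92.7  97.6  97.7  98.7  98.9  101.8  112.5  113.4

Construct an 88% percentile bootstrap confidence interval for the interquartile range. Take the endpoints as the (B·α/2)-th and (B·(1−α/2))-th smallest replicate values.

(58.6, 98.9)

α = 0.12; lower rank = 50 × 0.060 = 3; upper rank = 50 × 0.940 = 47.
The 3rd smallest replicate is 58.6; the 47th is 98.9.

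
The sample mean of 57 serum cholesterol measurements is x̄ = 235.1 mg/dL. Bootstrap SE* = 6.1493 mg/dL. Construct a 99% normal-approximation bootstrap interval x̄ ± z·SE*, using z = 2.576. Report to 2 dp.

(219.26, 250.94)

Margin = 2.576 × 6.1493 = 15.841
Interval: 235.1 ± 15.841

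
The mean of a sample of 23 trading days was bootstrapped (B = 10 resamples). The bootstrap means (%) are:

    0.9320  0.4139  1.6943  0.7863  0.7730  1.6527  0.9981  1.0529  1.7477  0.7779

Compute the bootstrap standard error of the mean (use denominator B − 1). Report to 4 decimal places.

Bootstrap SE is the standard deviation of the 10 replicate means.
Mean of replicates: (0.9320 + 0.4139 + 1.6943 + 0.7863 + 0.7730 + 1.6527 + 0.9981 + 1.0529 + 1.7477 + 0.7779) / 10 = 10.82880 / 10 = 1.08288
Sum of squared deviations: (−0.15088)² + (−0.66898)² + (+0.61142)² + (−0.29658)² + (−0.30988)² + (+0.56982)² + (−0.08478)² + (−0.02998)² + (+0.66482)² + (−0.30498)² = 1.89590
Variance = 1.89590 / 9 = 0.21066
SE* = √0.21066

SE* = 0.4590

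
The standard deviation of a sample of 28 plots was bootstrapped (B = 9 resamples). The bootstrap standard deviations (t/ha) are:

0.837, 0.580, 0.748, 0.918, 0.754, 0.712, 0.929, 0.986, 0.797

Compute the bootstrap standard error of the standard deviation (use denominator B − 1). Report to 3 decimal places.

SE* = 0.126

Bootstrap SE is the standard deviation of the 9 replicate standard deviations.
Mean of replicates: (0.837 + 0.580 + 0.748 + 0.918 + 0.754 + 0.712 + 0.929 + 0.986 + 0.797) / 9 = 7.2610 / 9 = 0.8068
Sum of squared deviations: (+0.0302)² + (−0.2268)² + (−0.0588)² + (+0.1112)² + (−0.0528)² + (−0.0948)² + (+0.1222)² + (+0.1792)² + (−0.0098)² = 0.1271
Variance = 0.1271 / 8 = 0.0159
SE* = √0.0159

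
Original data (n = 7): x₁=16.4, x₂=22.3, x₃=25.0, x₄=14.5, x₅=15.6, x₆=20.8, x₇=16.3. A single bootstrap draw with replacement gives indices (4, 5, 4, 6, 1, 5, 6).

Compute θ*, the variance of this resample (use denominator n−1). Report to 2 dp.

Resample values: 14.5, 15.6, 14.5, 20.8, 16.4, 15.6, 20.8.
Mean = 16.8857; sum of squared deviations = 45.5686
s² = 45.5686 / 6 = 7.5948

θ* = 7.59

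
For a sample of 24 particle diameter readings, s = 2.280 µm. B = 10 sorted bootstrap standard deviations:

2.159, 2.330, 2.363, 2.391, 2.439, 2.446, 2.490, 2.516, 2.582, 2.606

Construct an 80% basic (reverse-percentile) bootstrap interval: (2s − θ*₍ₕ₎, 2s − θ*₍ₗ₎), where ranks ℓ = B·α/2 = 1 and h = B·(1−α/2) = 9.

Percentile endpoints at ranks 1 and 9: θ*₍1₎ = 2.159, θ*₍9₎ = 2.582.
Basic interval reflects these around s:
  lower = 2 × 2.280 − 2.582 = 1.978
  upper = 2 × 2.280 − 2.159 = 2.401

(1.978, 2.401)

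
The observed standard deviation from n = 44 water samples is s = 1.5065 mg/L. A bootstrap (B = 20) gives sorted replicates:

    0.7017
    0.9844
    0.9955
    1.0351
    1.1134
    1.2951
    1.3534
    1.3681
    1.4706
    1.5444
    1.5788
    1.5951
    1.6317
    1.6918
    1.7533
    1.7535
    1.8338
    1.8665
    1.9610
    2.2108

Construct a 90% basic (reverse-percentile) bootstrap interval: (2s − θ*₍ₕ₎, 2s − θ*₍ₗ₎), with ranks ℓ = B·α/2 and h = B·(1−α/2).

Percentile endpoints at ranks 1 and 19: θ*₍1₎ = 0.7017, θ*₍19₎ = 1.9610.
Basic interval reflects these around s:
  lower = 2 × 1.5065 − 1.9610 = 1.0520
  upper = 2 × 1.5065 − 0.7017 = 2.3113

(1.0520, 2.3113)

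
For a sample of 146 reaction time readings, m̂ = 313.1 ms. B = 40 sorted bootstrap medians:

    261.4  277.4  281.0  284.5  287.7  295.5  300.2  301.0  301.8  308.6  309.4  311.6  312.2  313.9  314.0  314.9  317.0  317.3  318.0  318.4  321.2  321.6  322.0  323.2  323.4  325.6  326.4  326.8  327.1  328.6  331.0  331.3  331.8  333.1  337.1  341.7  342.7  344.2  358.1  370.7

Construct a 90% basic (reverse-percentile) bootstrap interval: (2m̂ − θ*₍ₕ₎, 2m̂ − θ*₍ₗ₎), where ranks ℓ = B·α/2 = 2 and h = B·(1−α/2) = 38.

(282.0, 348.8)

Percentile endpoints at ranks 2 and 38: θ*₍2₎ = 277.4, θ*₍38₎ = 344.2.
Basic interval reflects these around m̂:
  lower = 2 × 313.1 − 344.2 = 282.0
  upper = 2 × 313.1 − 277.4 = 348.8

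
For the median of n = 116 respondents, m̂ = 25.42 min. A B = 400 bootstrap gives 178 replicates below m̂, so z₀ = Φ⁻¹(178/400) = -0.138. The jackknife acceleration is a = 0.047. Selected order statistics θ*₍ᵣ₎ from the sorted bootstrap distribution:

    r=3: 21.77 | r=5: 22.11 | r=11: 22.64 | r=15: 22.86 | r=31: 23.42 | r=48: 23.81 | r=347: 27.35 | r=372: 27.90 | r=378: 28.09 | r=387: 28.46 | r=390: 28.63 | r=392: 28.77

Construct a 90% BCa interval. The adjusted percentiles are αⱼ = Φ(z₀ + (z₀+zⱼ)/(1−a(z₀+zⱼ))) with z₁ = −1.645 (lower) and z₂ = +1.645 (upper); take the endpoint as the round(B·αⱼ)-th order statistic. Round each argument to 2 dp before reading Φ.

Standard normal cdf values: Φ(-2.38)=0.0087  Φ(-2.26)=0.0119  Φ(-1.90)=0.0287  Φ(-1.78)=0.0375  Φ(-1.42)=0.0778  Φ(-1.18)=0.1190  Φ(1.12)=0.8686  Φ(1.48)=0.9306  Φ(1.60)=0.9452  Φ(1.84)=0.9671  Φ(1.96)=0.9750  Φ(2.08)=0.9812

(22.86, 27.90)

Lower: z₀ + z₁ = -0.138 + (-1.645) = -1.783; 1 − a(z₀+z₁) = 1 − (0.047)(-1.783) = 1.0838; argument = -0.138 + (-1.783)/1.0838 = -1.7831 → -1.78.
α₁ = Φ(-1.78) = 0.0375; rank = round(400 × 0.0375) = 15; θ*₍15₎ = 22.86.
Upper: z₀ + z₂ = 1.507; 1 − a(z₀+z₂) = 0.9292; argument = 1.4839 → 1.48; α₂ = 0.9306; rank = 372; θ*₍372₎ = 27.90.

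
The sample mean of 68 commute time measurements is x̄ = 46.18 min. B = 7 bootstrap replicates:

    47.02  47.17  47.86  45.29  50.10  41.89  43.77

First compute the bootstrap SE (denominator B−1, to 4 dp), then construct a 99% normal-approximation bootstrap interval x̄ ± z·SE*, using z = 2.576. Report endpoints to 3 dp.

Mean of replicates = 46.1571; sum of squared deviations = 44.8751; SE* = √(44.8751/6) = 2.7348
Margin = 2.576 × 2.7348 = 7.0448
Interval: 46.18 ± 7.0448

(39.135, 53.225)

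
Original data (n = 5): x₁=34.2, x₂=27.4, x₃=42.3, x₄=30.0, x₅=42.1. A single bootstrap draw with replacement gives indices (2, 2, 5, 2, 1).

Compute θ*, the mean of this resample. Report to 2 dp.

θ* = 31.70

Resample values: 27.4, 27.4, 42.1, 27.4, 34.2.
Mean = (27.4 + 27.4 + 42.1 + 27.4 + 34.2) / 5 = 158.50 / 5 = 31.70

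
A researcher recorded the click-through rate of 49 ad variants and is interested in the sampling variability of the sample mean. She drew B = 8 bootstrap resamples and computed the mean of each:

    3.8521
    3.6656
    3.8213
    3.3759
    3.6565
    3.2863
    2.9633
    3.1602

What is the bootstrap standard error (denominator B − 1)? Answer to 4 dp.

SE* = 0.3246

Bootstrap SE is the standard deviation of the 8 replicate means.
Mean of replicates: (3.8521 + 3.6656 + 3.8213 + 3.3759 + 3.6565 + 3.2863 + 2.9633 + 3.1602) / 8 = 27.78120 / 8 = 3.47265
Sum of squared deviations: (+0.37945)² + (+0.19295)² + (+0.34865)² + (−0.09675)² + (+0.18385)² + (−0.18635)² + (−0.50935)² + (−0.31245)² = 0.73772
Variance = 0.73772 / 7 = 0.10539
SE* = √0.10539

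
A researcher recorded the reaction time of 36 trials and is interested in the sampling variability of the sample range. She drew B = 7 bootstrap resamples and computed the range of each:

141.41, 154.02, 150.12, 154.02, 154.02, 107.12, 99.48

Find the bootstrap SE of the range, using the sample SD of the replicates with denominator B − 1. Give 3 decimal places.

SE* = 23.668

Bootstrap SE is the standard deviation of the 7 replicate ranges.
Mean of replicates: (141.41 + 154.02 + 150.12 + 154.02 + 154.02 + 107.12 + 99.48) / 7 = 960.1900 / 7 = 137.1700
Sum of squared deviations: (+4.2400)² + (+16.8500)² + (+12.9500)² + (+16.8500)² + (+16.8500)² + (−30.0500)² + (−37.6900)² = 3360.9862
Variance = 3360.9862 / 6 = 560.1644
SE* = √560.1644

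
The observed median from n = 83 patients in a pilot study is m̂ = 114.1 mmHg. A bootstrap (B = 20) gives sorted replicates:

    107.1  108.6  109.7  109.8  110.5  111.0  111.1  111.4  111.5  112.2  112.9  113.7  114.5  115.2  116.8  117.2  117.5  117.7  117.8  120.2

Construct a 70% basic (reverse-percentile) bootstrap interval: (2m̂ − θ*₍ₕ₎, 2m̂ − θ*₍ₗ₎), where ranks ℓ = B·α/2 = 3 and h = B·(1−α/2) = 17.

Percentile endpoints at ranks 3 and 17: θ*₍3₎ = 109.7, θ*₍17₎ = 117.5.
Basic interval reflects these around m̂:
  lower = 2 × 114.1 − 117.5 = 110.7
  upper = 2 × 114.1 − 109.7 = 118.5

(110.7, 118.5)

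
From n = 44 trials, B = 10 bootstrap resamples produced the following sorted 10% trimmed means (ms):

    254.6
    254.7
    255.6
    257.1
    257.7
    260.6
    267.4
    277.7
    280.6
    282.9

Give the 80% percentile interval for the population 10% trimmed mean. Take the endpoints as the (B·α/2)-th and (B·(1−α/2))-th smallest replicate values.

α = 0.20; lower rank = 10 × 0.100 = 1; upper rank = 10 × 0.900 = 9.
The 1st smallest replicate is 254.6; the 9th is 280.6.

(254.6, 280.6)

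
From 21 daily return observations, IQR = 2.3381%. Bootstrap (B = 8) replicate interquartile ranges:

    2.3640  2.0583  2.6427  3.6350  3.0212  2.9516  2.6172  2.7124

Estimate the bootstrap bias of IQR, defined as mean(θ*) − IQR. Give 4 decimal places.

bias = +0.4122

mean(θ*) = (2.3640 + 2.0583 + 2.6427 + 3.6350 + 3.0212 + 2.9516 + 2.6172 + 2.7124) / 8 = 2.75030
bias = 2.75030 − 2.3381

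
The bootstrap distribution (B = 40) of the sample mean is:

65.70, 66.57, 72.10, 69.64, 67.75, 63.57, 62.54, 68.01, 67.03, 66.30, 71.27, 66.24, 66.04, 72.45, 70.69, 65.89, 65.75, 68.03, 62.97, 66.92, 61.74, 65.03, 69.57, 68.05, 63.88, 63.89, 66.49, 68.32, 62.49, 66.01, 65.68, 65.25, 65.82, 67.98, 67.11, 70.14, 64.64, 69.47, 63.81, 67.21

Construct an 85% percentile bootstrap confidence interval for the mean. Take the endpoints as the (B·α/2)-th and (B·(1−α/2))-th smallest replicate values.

Sorted replicates: 61.74, 62.49, 62.54, 62.97, 63.57, 63.81, 63.88, 63.89, 64.64, 65.03, 65.25, 65.68, 65.70, 65.75, 65.82, 65.89, 66.01, 66.04, 66.24, 66.30, 66.49, 66.57, 66.92, 67.03, 67.11, 67.21, 67.75, 67.98, 68.01, 68.03, 68.05, 68.32, 69.47, 69.57, 69.64, 70.14, 70.69, 71.27, 72.10, 72.45
α = 0.15; lower rank = 40 × 0.075 = 3; upper rank = 40 × 0.925 = 37.
The 3rd smallest replicate is 62.54; the 37th is 70.69.

(62.54, 70.69)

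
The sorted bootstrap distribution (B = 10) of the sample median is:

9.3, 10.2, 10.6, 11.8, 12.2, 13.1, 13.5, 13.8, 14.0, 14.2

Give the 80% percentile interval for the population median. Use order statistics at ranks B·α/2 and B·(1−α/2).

(9.3, 14.0)

α = 0.20; lower rank = 10 × 0.100 = 1; upper rank = 10 × 0.900 = 9.
The 1st smallest replicate is 9.3; the 9th is 14.0.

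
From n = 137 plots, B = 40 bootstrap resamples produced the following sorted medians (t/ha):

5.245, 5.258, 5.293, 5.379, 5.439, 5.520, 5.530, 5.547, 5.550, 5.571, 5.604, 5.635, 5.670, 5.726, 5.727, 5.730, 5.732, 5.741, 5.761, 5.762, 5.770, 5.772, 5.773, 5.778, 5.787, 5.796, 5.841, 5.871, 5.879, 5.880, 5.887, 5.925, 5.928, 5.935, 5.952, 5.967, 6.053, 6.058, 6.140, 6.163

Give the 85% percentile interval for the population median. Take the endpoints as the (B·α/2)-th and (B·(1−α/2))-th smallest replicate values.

α = 0.15; lower rank = 40 × 0.075 = 3; upper rank = 40 × 0.925 = 37.
The 3rd smallest replicate is 5.293; the 37th is 6.053.

(5.293, 6.053)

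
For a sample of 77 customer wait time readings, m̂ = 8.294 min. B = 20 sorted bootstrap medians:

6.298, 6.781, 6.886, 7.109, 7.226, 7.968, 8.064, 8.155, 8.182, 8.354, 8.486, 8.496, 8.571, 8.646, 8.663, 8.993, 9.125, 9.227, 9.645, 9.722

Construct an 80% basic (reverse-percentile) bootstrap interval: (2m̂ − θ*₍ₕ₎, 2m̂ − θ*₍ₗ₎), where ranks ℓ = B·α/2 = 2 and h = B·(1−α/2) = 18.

Percentile endpoints at ranks 2 and 18: θ*₍2₎ = 6.781, θ*₍18₎ = 9.227.
Basic interval reflects these around m̂:
  lower = 2 × 8.294 − 9.227 = 7.361
  upper = 2 × 8.294 − 6.781 = 9.807

(7.361, 9.807)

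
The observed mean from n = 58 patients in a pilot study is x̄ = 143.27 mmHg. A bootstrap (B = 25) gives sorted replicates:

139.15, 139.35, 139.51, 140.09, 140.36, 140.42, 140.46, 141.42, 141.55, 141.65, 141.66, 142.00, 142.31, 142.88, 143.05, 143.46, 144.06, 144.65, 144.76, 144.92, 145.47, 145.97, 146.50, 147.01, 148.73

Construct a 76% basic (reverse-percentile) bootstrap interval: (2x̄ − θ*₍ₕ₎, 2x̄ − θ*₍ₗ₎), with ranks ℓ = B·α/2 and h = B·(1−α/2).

Percentile endpoints at ranks 3 and 22: θ*₍3₎ = 139.51, θ*₍22₎ = 145.97.
Basic interval reflects these around x̄:
  lower = 2 × 143.27 − 145.97 = 140.57
  upper = 2 × 143.27 − 139.51 = 147.03

(140.57, 147.03)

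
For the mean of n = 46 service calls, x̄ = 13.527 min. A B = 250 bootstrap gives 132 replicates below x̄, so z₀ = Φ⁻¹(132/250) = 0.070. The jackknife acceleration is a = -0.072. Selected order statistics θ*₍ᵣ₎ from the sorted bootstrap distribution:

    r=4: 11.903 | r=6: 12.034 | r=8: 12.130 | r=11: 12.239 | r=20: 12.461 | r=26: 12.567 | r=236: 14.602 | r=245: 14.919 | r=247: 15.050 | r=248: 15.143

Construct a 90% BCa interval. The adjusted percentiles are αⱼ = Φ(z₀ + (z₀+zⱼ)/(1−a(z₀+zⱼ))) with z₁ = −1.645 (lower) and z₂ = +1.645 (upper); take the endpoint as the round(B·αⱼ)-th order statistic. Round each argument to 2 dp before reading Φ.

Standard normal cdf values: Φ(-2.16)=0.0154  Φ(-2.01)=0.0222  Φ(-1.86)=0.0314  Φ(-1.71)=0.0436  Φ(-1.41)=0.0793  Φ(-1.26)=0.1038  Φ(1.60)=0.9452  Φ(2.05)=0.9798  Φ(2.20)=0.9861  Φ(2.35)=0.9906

(12.239, 14.602)

Lower: z₀ + z₁ = 0.070 + (-1.645) = -1.575; 1 − a(z₀+z₁) = 1 − (-0.072)(-1.575) = 0.8866; argument = 0.070 + (-1.575)/0.8866 = -1.7064 → -1.71.
α₁ = Φ(-1.71) = 0.0436; rank = round(250 × 0.0436) = 11; θ*₍11₎ = 12.239.
Upper: z₀ + z₂ = 1.715; 1 − a(z₀+z₂) = 1.1235; argument = 1.5965 → 1.60; α₂ = 0.9452; rank = 236; θ*₍236₎ = 14.602.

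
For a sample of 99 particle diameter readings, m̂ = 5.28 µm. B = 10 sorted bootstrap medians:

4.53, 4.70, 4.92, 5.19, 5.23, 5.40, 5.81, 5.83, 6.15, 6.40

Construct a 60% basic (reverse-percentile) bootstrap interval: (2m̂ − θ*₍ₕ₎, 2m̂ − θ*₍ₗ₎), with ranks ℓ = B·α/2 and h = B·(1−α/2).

(4.73, 5.86)

Percentile endpoints at ranks 2 and 8: θ*₍2₎ = 4.70, θ*₍8₎ = 5.83.
Basic interval reflects these around m̂:
  lower = 2 × 5.28 − 5.83 = 4.73
  upper = 2 × 5.28 − 4.70 = 5.86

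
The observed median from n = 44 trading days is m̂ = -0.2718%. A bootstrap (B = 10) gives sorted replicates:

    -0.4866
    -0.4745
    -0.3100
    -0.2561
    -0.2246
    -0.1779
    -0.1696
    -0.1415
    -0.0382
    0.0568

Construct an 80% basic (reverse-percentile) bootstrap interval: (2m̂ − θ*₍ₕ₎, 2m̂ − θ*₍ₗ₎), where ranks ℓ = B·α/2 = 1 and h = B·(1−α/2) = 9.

Percentile endpoints at ranks 1 and 9: θ*₍1₎ = -0.4866, θ*₍9₎ = -0.0382.
Basic interval reflects these around m̂:
  lower = 2 × -0.2718 − -0.0382 = -0.5054
  upper = 2 × -0.2718 − -0.4866 = -0.0570

(-0.5054, -0.0570)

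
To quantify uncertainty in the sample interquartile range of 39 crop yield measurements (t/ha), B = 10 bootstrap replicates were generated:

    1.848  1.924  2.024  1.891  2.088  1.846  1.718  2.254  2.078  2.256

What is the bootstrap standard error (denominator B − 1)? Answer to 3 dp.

Bootstrap SE is the standard deviation of the 10 replicate interquartile ranges.
Mean of replicates: (1.848 + 1.924 + 2.024 + 1.891 + 2.088 + 1.846 + 1.718 + 2.254 + 2.078 + 2.256) / 10 = 19.9270 / 10 = 1.9927
Sum of squared deviations: (−0.1447)² + (−0.0687)² + (+0.0313)² + (−0.1017)² + (+0.0953)² + (−0.1467)² + (−0.2747)² + (+0.2613)² + (+0.0853)² + (+0.2633)² = 0.2879
Variance = 0.2879 / 9 = 0.0320
SE* = √0.0320

SE* = 0.179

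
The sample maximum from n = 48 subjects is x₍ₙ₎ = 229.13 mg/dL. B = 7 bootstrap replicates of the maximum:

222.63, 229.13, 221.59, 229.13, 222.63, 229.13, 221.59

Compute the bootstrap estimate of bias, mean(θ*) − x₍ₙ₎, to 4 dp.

mean(θ*) = (222.63 + 229.13 + 221.59 + 229.13 + 222.63 + 229.13 + 221.59) / 7 = 225.11857
bias = 225.11857 − 229.13

bias = −4.0114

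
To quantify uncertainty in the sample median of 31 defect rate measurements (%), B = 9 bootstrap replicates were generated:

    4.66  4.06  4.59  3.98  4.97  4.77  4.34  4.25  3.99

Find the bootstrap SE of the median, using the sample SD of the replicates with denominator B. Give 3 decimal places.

Bootstrap SE is the standard deviation of the 9 replicate medians.
Mean of replicates: (4.66 + 4.06 + 4.59 + 3.98 + 4.97 + 4.77 + 4.34 + 4.25 + 3.99) / 9 = 39.6100 / 9 = 4.4011
Sum of squared deviations: (+0.2589)² + (−0.3411)² + (+0.1889)² + (−0.4211)² + (+0.5689)² + (+0.3689)² + (−0.0611)² + (−0.1511)² + (−0.4111)² = 1.0517
Variance = 1.0517 / 9 = 0.1169
SE* = √0.1169

SE* = 0.342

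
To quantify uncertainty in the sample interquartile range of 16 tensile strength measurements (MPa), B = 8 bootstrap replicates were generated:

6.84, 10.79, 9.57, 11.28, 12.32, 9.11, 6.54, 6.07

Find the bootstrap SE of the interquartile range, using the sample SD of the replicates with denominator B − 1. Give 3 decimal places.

Bootstrap SE is the standard deviation of the 8 replicate interquartile ranges.
Mean of replicates: (6.84 + 10.79 + 9.57 + 11.28 + 12.32 + 9.11 + 6.54 + 6.07) / 8 = 72.5200 / 8 = 9.0650
Sum of squared deviations: (−2.2250)² + (+1.7250)² + (+0.5050)² + (+2.2150)² + (+3.2550)² + (+0.0450)² + (−2.5250)² + (−2.9950)² = 39.0302
Variance = 39.0302 / 7 = 5.5757
SE* = √5.5757

SE* = 2.361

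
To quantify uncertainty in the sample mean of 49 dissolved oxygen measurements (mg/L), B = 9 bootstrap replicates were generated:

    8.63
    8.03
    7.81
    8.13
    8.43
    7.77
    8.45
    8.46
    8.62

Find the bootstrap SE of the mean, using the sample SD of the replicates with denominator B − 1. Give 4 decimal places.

SE* = 0.3324

Bootstrap SE is the standard deviation of the 9 replicate means.
Mean of replicates: (8.63 + 8.03 + 7.81 + 8.13 + 8.43 + 7.77 + 8.45 + 8.46 + 8.62) / 9 = 74.33000 / 9 = 8.25889
Sum of squared deviations: (+0.37111)² + (−0.22889)² + (−0.44889)² + (−0.12889)² + (+0.17111)² + (−0.48889)² + (+0.19111)² + (+0.20111)² + (+0.36111)² = 0.88389
Variance = 0.88389 / 8 = 0.11049
SE* = √0.11049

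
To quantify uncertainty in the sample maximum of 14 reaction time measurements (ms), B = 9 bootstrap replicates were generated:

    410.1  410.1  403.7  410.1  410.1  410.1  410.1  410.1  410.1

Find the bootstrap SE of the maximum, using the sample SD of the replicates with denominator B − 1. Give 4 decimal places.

SE* = 2.1333

Bootstrap SE is the standard deviation of the 9 replicate maximums.
Mean of replicates: (410.1 + 410.1 + 403.7 + 410.1 + 410.1 + 410.1 + 410.1 + 410.1 + 410.1) / 9 = 3684.50000 / 9 = 409.38889
Sum of squared deviations: (+0.71111)² + (+0.71111)² + (−5.68889)² + (+0.71111)² + (+0.71111)² + (+0.71111)² + (+0.71111)² + (+0.71111)² + (+0.71111)² = 36.40889
Variance = 36.40889 / 8 = 4.55111
SE* = √4.55111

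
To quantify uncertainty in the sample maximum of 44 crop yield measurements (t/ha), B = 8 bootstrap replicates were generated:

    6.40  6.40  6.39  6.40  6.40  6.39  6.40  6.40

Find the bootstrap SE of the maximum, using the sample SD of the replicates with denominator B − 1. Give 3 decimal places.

SE* = 0.005

Bootstrap SE is the standard deviation of the 8 replicate maximums.
Mean of replicates: (6.40 + 6.40 + 6.39 + 6.40 + 6.40 + 6.39 + 6.40 + 6.40) / 8 = 51.180000 / 8 = 6.397500
Sum of squared deviations: (+0.002500)² + (+0.002500)² + (−0.007500)² + (+0.002500)² + (+0.002500)² + (−0.007500)² + (+0.002500)² + (+0.002500)² = 0.000150
Variance = 0.000150 / 7 = 0.000021
SE* = √0.000021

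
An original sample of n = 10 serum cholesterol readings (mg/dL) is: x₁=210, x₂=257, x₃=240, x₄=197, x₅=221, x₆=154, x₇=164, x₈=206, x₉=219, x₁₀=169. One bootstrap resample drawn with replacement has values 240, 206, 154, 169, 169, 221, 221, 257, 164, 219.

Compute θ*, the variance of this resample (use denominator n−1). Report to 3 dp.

Mean = 202.0000; sum of squared deviations = 11422.0000
s² = 11422.0000 / 9 = 1269.1111

θ* = 1269.111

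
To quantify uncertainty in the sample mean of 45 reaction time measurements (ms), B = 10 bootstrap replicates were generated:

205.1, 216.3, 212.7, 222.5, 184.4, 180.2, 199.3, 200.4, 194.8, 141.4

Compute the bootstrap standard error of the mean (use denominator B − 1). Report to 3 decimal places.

SE* = 23.267

Bootstrap SE is the standard deviation of the 10 replicate means.
Mean of replicates: (205.1 + 216.3 + 212.7 + 222.5 + 184.4 + 180.2 + 199.3 + 200.4 + 194.8 + 141.4) / 10 = 1957.1000 / 10 = 195.7100
Sum of squared deviations: (+9.3900)² + (+20.5900)² + (+16.9900)² + (+26.7900)² + (−11.3100)² + (−15.5100)² + (+3.5900)² + (+4.6900)² + (−0.9100)² + (−54.3100)² = 4872.2490
Variance = 4872.2490 / 9 = 541.3610
SE* = √541.3610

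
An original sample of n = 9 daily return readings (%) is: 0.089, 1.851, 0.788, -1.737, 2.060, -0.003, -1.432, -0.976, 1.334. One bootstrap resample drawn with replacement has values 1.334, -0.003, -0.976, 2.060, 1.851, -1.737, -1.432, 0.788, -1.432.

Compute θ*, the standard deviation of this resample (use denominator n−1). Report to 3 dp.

θ* = 1.505

Mean = 0.0503; sum of squared deviations = 18.1185
s² = 18.1185 / 8 = 2.2648
s = √2.2648 = 1.505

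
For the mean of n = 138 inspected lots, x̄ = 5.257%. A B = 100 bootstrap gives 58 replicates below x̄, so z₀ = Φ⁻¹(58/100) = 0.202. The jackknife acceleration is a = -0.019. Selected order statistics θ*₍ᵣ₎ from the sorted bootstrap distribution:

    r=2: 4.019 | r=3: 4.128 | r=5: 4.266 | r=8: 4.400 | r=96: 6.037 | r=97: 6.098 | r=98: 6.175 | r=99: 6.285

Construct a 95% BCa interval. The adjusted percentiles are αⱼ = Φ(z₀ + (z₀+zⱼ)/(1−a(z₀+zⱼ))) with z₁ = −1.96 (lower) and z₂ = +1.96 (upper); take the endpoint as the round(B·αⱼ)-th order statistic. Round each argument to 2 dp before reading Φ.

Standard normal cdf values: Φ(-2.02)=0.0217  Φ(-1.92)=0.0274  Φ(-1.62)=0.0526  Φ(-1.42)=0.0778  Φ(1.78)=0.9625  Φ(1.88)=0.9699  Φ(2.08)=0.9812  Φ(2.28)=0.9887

(4.266, 6.285)

Lower: z₀ + z₁ = 0.202 + (-1.960) = -1.758; 1 − a(z₀+z₁) = 1 − (-0.019)(-1.758) = 0.9666; argument = 0.202 + (-1.758)/0.9666 = -1.6167 → -1.62.
α₁ = Φ(-1.62) = 0.0526; rank = round(100 × 0.0526) = 5; θ*₍5₎ = 4.266.
Upper: z₀ + z₂ = 2.162; 1 − a(z₀+z₂) = 1.0411; argument = 2.2787 → 2.28; α₂ = 0.9887; rank = 99; θ*₍99₎ = 6.285.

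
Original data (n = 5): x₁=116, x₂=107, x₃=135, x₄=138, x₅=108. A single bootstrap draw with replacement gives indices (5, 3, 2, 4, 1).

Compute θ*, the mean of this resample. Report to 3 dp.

Resample values: 108, 135, 107, 138, 116.
Mean = (108 + 135 + 107 + 138 + 116) / 5 = 604.0 / 5 = 120.800

θ* = 120.800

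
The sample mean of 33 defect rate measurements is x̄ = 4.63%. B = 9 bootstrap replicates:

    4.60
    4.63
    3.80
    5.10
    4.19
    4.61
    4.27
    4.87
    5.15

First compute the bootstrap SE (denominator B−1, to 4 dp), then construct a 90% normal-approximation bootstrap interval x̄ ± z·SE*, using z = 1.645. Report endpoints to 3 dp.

(3.908, 5.352)

Mean of replicates = 4.5800; sum of squared deviations = 1.5398; SE* = √(1.5398/8) = 0.4387
Margin = 1.645 × 0.4387 = 0.7217
Interval: 4.63 ± 0.7217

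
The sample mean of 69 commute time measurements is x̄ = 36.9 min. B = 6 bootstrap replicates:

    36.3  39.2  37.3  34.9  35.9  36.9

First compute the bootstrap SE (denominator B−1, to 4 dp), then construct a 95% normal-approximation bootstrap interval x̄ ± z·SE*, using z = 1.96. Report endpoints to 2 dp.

(34.04, 39.76)

Mean of replicates = 36.7500; sum of squared deviations = 10.6750; SE* = √(10.6750/5) = 1.4612
Margin = 1.96 × 1.4612 = 2.864
Interval: 36.9 ± 2.864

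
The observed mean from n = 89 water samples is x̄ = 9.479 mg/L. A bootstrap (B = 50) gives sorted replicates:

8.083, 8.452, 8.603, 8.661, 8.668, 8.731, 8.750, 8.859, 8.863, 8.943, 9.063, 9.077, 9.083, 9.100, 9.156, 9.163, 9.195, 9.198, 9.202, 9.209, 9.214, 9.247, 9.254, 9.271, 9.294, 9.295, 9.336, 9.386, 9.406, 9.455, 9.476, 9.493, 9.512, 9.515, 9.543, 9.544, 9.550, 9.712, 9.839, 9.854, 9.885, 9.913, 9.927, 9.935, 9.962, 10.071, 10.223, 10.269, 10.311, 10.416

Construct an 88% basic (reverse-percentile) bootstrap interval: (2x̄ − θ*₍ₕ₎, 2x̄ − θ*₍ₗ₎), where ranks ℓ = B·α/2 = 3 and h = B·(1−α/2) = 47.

Percentile endpoints at ranks 3 and 47: θ*₍3₎ = 8.603, θ*₍47₎ = 10.223.
Basic interval reflects these around x̄:
  lower = 2 × 9.479 − 10.223 = 8.735
  upper = 2 × 9.479 − 8.603 = 10.355

(8.735, 10.355)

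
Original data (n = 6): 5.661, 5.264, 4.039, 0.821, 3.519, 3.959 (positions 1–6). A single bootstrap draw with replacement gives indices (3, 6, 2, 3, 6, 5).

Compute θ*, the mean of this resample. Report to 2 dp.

θ* = 4.13

Resample values: 4.039, 3.959, 5.264, 4.039, 3.959, 3.519.
Mean = (4.039 + 3.959 + 5.264 + 4.039 + 3.959 + 3.519) / 6 = 24.7790 / 6 = 4.13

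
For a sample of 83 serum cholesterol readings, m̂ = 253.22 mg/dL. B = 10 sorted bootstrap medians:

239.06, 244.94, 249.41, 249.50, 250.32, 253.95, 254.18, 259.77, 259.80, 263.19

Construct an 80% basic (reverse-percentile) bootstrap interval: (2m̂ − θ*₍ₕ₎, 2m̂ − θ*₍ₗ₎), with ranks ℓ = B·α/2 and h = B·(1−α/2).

Percentile endpoints at ranks 1 and 9: θ*₍1₎ = 239.06, θ*₍9₎ = 259.80.
Basic interval reflects these around m̂:
  lower = 2 × 253.22 − 259.80 = 246.64
  upper = 2 × 253.22 − 239.06 = 267.38

(246.64, 267.38)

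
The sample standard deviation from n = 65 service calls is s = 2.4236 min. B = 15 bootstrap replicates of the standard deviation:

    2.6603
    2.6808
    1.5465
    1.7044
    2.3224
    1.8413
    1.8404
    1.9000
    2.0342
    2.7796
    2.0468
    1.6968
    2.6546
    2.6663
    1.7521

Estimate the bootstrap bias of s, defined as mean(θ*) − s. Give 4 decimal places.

mean(θ*) = (2.6603 + 2.6808 + 1.5465 + 1.7044 + 2.3224 + 1.8413 + 1.8404 + 1.9000 + 2.0342 + 2.7796 + 2.0468 + 1.6968 + 2.6546 + 2.6663 + 1.7521) / 15 = 2.14177
bias = 2.14177 − 2.4236

bias = −0.2818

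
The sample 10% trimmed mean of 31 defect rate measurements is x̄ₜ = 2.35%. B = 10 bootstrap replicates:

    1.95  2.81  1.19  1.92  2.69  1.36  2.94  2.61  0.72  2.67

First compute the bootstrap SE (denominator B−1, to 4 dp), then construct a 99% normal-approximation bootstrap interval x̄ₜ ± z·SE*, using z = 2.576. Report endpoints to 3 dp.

(0.341, 4.359)

Mean of replicates = 2.0860; sum of squared deviations = 5.4758; SE* = √(5.4758/9) = 0.7800
Margin = 2.576 × 0.7800 = 2.0093
Interval: 2.35 ± 2.0093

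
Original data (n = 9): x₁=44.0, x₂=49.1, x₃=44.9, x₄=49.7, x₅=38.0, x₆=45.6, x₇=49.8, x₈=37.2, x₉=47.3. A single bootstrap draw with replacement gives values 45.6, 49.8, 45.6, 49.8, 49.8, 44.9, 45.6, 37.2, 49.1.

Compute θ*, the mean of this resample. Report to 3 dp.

Mean = (45.6 + 49.8 + 45.6 + 49.8 + 49.8 + 44.9 + 45.6 + 37.2 + 49.1) / 9 = 417.40 / 9 = 46.378

θ* = 46.378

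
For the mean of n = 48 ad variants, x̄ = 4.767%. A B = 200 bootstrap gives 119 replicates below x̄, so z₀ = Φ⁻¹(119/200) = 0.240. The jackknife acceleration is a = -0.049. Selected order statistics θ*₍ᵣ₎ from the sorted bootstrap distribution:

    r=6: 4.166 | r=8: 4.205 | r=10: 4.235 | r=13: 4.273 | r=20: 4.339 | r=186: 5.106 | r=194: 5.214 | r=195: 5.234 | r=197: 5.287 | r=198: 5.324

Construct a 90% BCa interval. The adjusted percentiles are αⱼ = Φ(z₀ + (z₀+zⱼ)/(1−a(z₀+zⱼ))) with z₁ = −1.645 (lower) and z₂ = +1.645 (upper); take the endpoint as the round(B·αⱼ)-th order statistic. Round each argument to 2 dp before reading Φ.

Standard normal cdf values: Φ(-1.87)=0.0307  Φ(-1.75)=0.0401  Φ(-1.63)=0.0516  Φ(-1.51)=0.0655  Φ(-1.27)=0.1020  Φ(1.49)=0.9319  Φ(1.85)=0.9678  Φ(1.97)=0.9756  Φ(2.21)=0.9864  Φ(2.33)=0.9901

(4.339, 5.234)

Lower: z₀ + z₁ = 0.240 + (-1.645) = -1.405; 1 − a(z₀+z₁) = 1 − (-0.049)(-1.405) = 0.9312; argument = 0.240 + (-1.405)/0.9312 = -1.2689 → -1.27.
α₁ = Φ(-1.27) = 0.1020; rank = round(200 × 0.1020) = 20; θ*₍20₎ = 4.339.
Upper: z₀ + z₂ = 1.885; 1 − a(z₀+z₂) = 1.0924; argument = 1.9656 → 1.97; α₂ = 0.9756; rank = 195; θ*₍195₎ = 5.234.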